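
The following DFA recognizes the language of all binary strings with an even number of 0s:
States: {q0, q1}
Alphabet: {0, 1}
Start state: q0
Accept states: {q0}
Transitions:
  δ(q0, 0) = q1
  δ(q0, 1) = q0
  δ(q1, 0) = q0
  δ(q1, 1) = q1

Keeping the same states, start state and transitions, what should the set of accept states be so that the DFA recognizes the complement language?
The DFA is complete (every state has a transition on every symbol), so the complement
is recognized by the same DFA with accepting and non-accepting states swapped.
Original accept states: {q0}
Complement accept states = All states - Original accept states
= {q0, q1} - {q0}
= {q1}
Complement language: strings with an ODD number of 0s

Final answer: {q1}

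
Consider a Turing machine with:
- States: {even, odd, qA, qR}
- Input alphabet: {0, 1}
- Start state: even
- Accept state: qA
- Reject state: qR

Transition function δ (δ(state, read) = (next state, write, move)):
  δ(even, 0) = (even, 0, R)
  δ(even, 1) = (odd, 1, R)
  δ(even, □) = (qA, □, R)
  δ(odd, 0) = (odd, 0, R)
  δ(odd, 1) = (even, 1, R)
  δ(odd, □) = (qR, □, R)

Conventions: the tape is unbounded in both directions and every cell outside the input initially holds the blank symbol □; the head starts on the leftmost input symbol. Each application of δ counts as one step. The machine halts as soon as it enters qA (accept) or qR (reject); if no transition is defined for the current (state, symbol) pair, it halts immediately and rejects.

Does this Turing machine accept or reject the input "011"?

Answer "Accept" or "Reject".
Step 0: [even]011 (head at position 0)
Step 1: δ(even, 0) = (even, 0, R)  ⊢  0[even]11 (head at position 1)
Step 2: δ(even, 1) = (odd, 1, R)  ⊢  01[odd]1 (head at position 2)
Step 3: δ(odd, 1) = (even, 1, R)  ⊢  011[even]□ (head at position 3)
Step 4: δ(even, □) = (qA, □, R)  ⊢  011□[qA]□ (head at position 4)
The machine is in qA, so it halts and accepts.

Final answer: Accept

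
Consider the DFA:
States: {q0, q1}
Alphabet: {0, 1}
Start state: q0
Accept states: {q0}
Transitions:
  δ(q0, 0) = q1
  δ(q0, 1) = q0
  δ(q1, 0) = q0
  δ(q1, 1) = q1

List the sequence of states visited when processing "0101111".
Starting at q0
Read '0': q0 -> q1
Read '1': q1 -> q1
Read '0': q1 -> q0
Read '1': q0 -> q0
Read '1': q0 -> q0
Read '1': q0 -> q0
Read '1': q0 -> q0

Final answer: q0 -> q1 -> q1 -> q0 -> q0 -> q0 -> q0 -> q0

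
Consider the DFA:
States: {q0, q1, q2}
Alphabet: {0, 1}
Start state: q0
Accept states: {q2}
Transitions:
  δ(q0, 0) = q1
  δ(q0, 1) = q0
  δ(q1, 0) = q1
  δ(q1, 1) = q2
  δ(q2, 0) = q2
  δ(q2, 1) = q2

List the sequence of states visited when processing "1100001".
Starting at q0
Read '1': q0 -> q0
Read '1': q0 -> q0
Read '0': q0 -> q1
Read '0': q1 -> q1
Read '0': q1 -> q1
Read '0': q1 -> q1
Read '1': q1 -> q2

Final answer: q0 -> q0 -> q0 -> q1 -> q1 -> q1 -> q1 -> q2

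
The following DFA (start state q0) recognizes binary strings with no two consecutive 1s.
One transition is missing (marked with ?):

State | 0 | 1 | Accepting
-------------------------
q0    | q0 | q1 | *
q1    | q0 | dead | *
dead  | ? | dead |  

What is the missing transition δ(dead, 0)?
dead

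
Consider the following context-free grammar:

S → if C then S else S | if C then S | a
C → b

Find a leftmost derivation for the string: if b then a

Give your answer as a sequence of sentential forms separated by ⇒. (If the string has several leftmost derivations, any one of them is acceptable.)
Start with S.
Step 1: the leftmost non-terminal is S; apply S → if C then S:  if C then S
Step 2: the leftmost non-terminal is C; apply C → b:  if b then S
Step 3: the leftmost non-terminal is S; apply S → a:  if b then a

Final answer: S ⇒ if C then S ⇒ if b then S ⇒ if b then a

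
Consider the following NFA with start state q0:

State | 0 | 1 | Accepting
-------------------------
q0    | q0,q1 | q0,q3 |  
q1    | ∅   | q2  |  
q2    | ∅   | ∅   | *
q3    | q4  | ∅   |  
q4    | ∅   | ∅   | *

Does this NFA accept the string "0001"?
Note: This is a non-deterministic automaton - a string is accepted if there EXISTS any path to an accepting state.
Track the set of states the NFA could be in: start {q0}
Read '0': {q0} → {q0, q1}
Read '0': {q0, q1} → {q0, q1}
Read '0': {q0, q1} → {q0, q1}
Read '1': {q0, q1} → {q0, q2, q3}
Final set {q0, q2, q3} contains accepting state(s) {q2} → accepted.

Final answer: Yes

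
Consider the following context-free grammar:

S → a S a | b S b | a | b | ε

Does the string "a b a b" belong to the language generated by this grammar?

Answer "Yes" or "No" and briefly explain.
Every production places the same symbol at both ends (or yields a single symbol / ε), so every derived string is a palindrome. a b a b reversed is b a b a ≠ a b a b, so it is not a palindrome and cannot be derived (already the first step fails: the string starts with a but ends with b, so neither S → a S a nor S → b S b fits).

Final answer: No - no valid derivation exists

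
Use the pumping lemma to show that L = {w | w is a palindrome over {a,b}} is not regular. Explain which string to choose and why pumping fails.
Language: L = {w | w is a palindrome over {a,b}} (strings that read the same forwards and backwards)
Step 1: Assume for contradiction that L is regular, with pumping length p.
Step 2: Choose s = a^p b a^p. Then s ∈ L (it reads the same forwards and backwards) and |s| ≥ p.
Step 3: Consider any decomposition s = xyz with |xy| ≤ p and |y| > 0. Since |xy| ≤ p and the first p symbols of s are all a's, y = a^k for some k with 1 ≤ k ≤ p.
Step 4: Pumping up (i = 2): xy²z = a^(p+k) b a^p. Its reverse is a^p b a^(p+k) ≠ a^(p+k) b a^p (the single b is no longer in the middle), so xy²z is not a palindrome and xy²z ∉ L.
This contradicts the pumping lemma, so L is not regular.

Final answer: Choose s = a^p b a^p. Since |xy| ≤ p, y = a^k with k ≥ 1. Then xy²z = a^(p+k) b a^p is not a palindrome, so ∉ L.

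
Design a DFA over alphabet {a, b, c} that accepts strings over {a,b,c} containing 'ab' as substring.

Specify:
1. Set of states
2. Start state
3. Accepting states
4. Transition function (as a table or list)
One valid DFA (any DFA recognizing the same language is acceptable):
States: {q0, q1, q2}
Start: q0
Accepting: {q2}
Transitions (accepting states marked with *):
State | a | b | c | Accepting
-----------------------------
q0    | q1 | q0 | q0 |  
q1    | q1 | q2 | q0 |  
q2    | q2 | q2 | q2 | *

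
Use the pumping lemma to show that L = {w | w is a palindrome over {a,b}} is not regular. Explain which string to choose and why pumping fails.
Language: L = {w | w is a palindrome over {a,b}} (strings that read the same forwards and backwards)
Step 1: Assume for contradiction that L is regular, with pumping length p.
Step 2: Choose s = a^p b a^p. Then s ∈ L (it reads the same forwards and backwards) and |s| ≥ p.
Step 3: Consider any decomposition s = xyz with |xy| ≤ p and |y| > 0. Since |xy| ≤ p and the first p symbols of s are all a's, y = a^k for some k with 1 ≤ k ≤ p.
Step 4: Pumping up (i = 2): xy²z = a^(p+k) b a^p. Its reverse is a^p b a^(p+k) ≠ a^(p+k) b a^p (the single b is no longer in the middle), so xy²z is not a palindrome and xy²z ∉ L.
This contradicts the pumping lemma, so L is not regular.

Final answer: Choose s = a^p b a^p. Since |xy| ≤ p, y = a^k with k ≥ 1. Then xy²z = a^(p+k) b a^p is not a palindrome, so ∉ L.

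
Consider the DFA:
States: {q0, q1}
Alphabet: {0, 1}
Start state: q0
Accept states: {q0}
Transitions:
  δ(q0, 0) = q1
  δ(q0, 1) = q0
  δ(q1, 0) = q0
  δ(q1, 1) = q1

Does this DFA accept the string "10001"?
Processing string "10001":
  q0 --1--> q0
  q0 --0--> q1
  q1 --0--> q0
  q0 --0--> q1
  q1 --1--> q1
Final state: q1
Accept states: {q0}
q1 is not an accept state, so the string is rejected.

Final answer: No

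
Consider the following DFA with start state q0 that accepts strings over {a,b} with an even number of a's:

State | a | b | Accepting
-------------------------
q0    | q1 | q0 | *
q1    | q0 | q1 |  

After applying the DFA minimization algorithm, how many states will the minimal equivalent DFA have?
All 2 states are reachable from q0, so none can be removed as unreachable.
Table-filling: first mark every (accepting, non-accepting) pair as distinguishable (accepting: {q0}; non-accepting: {q1}).
Every pair of states is distinguishable, so the DFA is already minimal.
Equivalence classes: {q0}, {q1} → 2 states.

Final answer: 2 states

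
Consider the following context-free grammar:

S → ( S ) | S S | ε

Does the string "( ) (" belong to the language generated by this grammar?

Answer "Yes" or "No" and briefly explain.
Each production adds parentheses only in matched pairs (S → ( S )) or none at all, so every derived string has equally many '(' and ')'. The string ( ) ( has two '(' and one ')', so it cannot be derived.

Final answer: No - no valid derivation exists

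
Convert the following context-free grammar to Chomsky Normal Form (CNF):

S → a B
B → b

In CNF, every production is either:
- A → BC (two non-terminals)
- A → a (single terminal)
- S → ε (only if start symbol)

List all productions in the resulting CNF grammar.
The grammar has no ε-productions or unit productions to eliminate.
S → a B has terminal a in a right-hand side of length ≥ 2: introduce T_a → a and use T_a in place of a.
B → b is already in CNF (single terminal) – keep it.
S → a B becomes S → T_a B.
Resulting CNF grammar (3 productions): T_a → a; B → b; S → T_a B

Final answer: T_a → a; B → b; S → T_a B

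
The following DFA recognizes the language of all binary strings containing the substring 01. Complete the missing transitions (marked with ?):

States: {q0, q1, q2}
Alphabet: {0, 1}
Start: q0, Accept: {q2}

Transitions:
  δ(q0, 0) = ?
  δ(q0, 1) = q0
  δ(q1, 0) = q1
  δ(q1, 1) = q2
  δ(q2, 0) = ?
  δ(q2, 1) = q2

What each state remembers (consistent with the given transitions and accept states):
  q0: 01 not seen yet and the last symbol was not 0
  q1: 01 not seen yet and the last symbol was 0
  q2: the substring 01 has already been seen
Filling in the missing entries:
  δ(q0, 0): in q0 (01 not seen yet and the last symbol was not 0), after reading 0 we have: 01 not seen yet and the last symbol was 0 → q1
  δ(q2, 0): in q2 (the substring 01 has already been seen), after reading 0 we have: the substring 01 has already been seen → q2

Final answer: δ(q0, 0) = q1; δ(q2, 0) = q2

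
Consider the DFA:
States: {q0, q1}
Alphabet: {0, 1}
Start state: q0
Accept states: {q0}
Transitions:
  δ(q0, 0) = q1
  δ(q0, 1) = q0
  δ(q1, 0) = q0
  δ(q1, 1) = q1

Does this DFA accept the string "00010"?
Processing string "00010":
  q0 --0--> q1
  q1 --0--> q0
  q0 --0--> q1
  q1 --1--> q1
  q1 --0--> q0
Final state: q0
Accept states: {q0}
q0 is an accept state, so the string is accepted.

Final answer: Yes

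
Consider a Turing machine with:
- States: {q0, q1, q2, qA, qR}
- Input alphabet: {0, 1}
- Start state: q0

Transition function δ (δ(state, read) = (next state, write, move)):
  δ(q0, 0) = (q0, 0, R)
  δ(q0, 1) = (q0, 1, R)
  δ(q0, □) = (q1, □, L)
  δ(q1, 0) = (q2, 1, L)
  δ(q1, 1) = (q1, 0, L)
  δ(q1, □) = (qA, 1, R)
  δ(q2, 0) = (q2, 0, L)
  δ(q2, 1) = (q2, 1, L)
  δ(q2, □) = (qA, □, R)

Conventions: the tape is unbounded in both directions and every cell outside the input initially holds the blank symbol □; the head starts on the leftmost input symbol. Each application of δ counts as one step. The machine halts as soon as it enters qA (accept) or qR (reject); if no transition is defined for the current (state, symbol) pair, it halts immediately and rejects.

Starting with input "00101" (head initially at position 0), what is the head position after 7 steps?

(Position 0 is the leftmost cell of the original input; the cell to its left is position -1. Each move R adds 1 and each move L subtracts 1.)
Step 0: [q0]00101 (head at position 0)
Step 1: δ(q0, 0) = (q0, 0, R)  ⊢  0[q0]0101 (head at position 1)
Step 2: δ(q0, 0) = (q0, 0, R)  ⊢  00[q0]101 (head at position 2)
Step 3: δ(q0, 1) = (q0, 1, R)  ⊢  001[q0]01 (head at position 3)
Step 4: δ(q0, 0) = (q0, 0, R)  ⊢  0010[q0]1 (head at position 4)
Step 5: δ(q0, 1) = (q0, 1, R)  ⊢  00101[q0]□ (head at position 5)
Step 6: δ(q0, □) = (q1, □, L)  ⊢  0010[q1]1□ (head at position 4)
Step 7: δ(q1, 1) = (q1, 0, L)  ⊢  001[q1]00□ (head at position 3)
Head position after 7 steps: 3

Final answer: Position 3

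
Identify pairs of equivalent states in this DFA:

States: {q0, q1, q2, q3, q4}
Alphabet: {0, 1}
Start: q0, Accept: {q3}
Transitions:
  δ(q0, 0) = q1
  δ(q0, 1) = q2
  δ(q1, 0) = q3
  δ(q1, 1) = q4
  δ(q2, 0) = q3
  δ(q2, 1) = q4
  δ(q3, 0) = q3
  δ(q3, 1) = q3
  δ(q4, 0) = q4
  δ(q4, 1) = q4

Using the table-filling algorithm:
Round 0 – mark pairs where exactly one state is accepting: (q0,q3), (q1,q3), (q2,q3), (q3,q4)
Round 1 – newly marked: (q0,q1) [on 0: q1 vs q3, already marked]; (q0,q2) [on 0: q1 vs q3, already marked]; (q1,q4) [on 0: q3 vs q4, already marked]; (q2,q4) [on 0: q3 vs q4, already marked]
Round 2 – newly marked: (q0,q4) [on 0: q1 vs q4, already marked]
No further pairs can be marked.
(q1, q2) unmarked: δ(q1,0)=q3, δ(q2,0)=q3; δ(q1,1)=q4, δ(q2,1)=q4 → equivalent
Equivalent pairs: (q1, q2)

Final answer: Equivalent pairs: (q1, q2)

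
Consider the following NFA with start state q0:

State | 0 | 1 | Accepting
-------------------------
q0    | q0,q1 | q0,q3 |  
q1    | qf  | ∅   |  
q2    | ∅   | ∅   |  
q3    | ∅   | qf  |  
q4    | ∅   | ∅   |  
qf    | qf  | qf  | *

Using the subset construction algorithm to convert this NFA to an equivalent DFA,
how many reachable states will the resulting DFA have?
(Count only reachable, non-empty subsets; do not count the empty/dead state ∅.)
Start subset: {q0}
{q0}: on 0 → {q0, q1}, on 1 → {q0, q3}
{q0, q1}: on 0 → {q0, q1, qf}, on 1 → {q0, q3}
{q0, q3}: on 0 → {q0, q1}, on 1 → {q0, q3, qf}
{q0, q1, qf}: on 0 → {q0, q1, qf}, on 1 → {q0, q3, qf}
{q0, q3, qf}: on 0 → {q0, q1, qf}, on 1 → {q0, q3, qf}
Reachable non-empty subsets: {q0}, {q0, q1}, {q0, q3}, {q0, q1, qf}, {q0, q3, qf} — 5 in total.

Final answer: 5 states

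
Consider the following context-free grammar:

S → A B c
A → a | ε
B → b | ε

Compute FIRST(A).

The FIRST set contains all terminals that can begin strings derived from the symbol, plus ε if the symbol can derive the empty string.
A → a contributes a; A → ε makes A nullable, contributing ε. FIRST(A) = {a, ε}.

Final answer: {a, ε}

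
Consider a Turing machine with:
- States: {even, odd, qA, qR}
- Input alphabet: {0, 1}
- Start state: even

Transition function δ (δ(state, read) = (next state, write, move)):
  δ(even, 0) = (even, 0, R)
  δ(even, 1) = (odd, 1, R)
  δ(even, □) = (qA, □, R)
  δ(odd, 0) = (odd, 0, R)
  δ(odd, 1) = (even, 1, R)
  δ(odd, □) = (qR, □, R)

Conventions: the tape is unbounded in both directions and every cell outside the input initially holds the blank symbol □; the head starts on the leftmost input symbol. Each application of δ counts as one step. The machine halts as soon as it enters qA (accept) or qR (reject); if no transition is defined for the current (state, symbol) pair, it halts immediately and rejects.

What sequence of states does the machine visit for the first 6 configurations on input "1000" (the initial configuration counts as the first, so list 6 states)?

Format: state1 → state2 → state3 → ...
Step 0: [even]1000 (head at position 0)
Step 1: δ(even, 1) = (odd, 1, R)  ⊢  1[odd]000 (head at position 1)
Step 2: δ(odd, 0) = (odd, 0, R)  ⊢  10[odd]00 (head at position 2)
Step 3: δ(odd, 0) = (odd, 0, R)  ⊢  100[odd]0 (head at position 3)
Step 4: δ(odd, 0) = (odd, 0, R)  ⊢  1000[odd]□ (head at position 4)
Step 5: δ(odd, □) = (qR, □, R)  ⊢  1000□[qR]□ (head at position 5)
Reading off the states of these 6 configurations: even → odd → odd → odd → odd → qR

Final answer: even → odd → odd → odd → odd → qR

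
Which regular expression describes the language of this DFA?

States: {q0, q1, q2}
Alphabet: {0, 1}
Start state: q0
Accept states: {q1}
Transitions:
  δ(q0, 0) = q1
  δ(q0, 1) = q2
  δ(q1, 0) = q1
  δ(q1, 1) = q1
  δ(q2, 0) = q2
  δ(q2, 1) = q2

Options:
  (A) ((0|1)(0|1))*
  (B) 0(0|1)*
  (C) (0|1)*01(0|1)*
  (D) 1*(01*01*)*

Testing sample strings against the DFA:
  '01010' -> accepted
  '00111' -> accepted
  '00' -> accepted
  '0110' -> accepted
Checking each option for a counterexample:
  (A) ((0|1)(0|1))*: ε is rejected by the DFA but matches the regex → eliminated
  (B) 0(0|1)*: agrees with the DFA on all strings of length ≤ 4
  (C) (0|1)*01(0|1)*: '0' is accepted by the DFA but does not match the regex → eliminated
  (D) 1*(01*01*)*: ε is rejected by the DFA but matches the regex → eliminated
Only (B) 0(0|1)* is consistent with the DFA.

Final answer: (B) 0(0|1)*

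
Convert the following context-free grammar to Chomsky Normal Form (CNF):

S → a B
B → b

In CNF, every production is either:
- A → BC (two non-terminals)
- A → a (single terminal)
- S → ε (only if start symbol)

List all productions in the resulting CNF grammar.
The grammar has no ε-productions or unit productions to eliminate.
S → a B has terminal a in a right-hand side of length ≥ 2: introduce T_a → a and use T_a in place of a.
B → b is already in CNF (single terminal) – keep it.
S → a B becomes S → T_a B.
Resulting CNF grammar (3 productions): T_a → a; B → b; S → T_a B

Final answer: T_a → a; B → b; S → T_a B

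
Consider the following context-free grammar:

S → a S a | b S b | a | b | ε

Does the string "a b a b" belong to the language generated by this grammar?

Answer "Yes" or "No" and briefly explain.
Every production places the same symbol at both ends (or yields a single symbol / ε), so every derived string is a palindrome. a b a b reversed is b a b a ≠ a b a b, so it is not a palindrome and cannot be derived (already the first step fails: the string starts with a but ends with b, so neither S → a S a nor S → b S b fits).

Final answer: No - no valid derivation exists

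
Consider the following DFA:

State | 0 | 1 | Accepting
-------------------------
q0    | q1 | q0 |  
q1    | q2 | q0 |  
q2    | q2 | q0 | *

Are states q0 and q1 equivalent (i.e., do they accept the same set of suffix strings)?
Try the suffix "0".
From q0: q0 → q1 — not accepting.
From q1: q1 → q2 — accepting.
The two states disagree on this suffix, so they are not equivalent.

Final answer: No. Distinguishing string: "0" - accepted from q1 but not from q0.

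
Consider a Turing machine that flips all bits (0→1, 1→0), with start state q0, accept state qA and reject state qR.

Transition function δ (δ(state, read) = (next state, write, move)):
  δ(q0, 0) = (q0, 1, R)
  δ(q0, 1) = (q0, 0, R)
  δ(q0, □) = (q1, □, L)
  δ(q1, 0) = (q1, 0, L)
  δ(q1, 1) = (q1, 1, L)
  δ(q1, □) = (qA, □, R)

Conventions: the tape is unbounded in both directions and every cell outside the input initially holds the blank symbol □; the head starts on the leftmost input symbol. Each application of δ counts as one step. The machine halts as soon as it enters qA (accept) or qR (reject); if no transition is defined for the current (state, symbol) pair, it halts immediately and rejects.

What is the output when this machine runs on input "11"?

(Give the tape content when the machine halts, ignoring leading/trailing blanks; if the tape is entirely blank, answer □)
Step 0: [q0]11 (head at position 0)
Step 1: δ(q0, 1) = (q0, 0, R)  ⊢  0[q0]1 (head at position 1)
Step 2: δ(q0, 1) = (q0, 0, R)  ⊢  00[q0]□ (head at position 2)
Step 3: δ(q0, □) = (q1, □, L)  ⊢  0[q1]0□ (head at position 1)
Step 4: δ(q1, 0) = (q1, 0, L)  ⊢  [q1]00□ (head at position 0)
Step 5: δ(q1, 0) = (q1, 0, L)  ⊢  [q1]□00□ (head at position -1)
Step 6: δ(q1, □) = (qA, □, R)  ⊢  □[qA]00□ (head at position 0)
The machine is in qA, so it halts and accepts.
Tape content when halted (ignoring surrounding blanks): 00

Final answer: Output: 00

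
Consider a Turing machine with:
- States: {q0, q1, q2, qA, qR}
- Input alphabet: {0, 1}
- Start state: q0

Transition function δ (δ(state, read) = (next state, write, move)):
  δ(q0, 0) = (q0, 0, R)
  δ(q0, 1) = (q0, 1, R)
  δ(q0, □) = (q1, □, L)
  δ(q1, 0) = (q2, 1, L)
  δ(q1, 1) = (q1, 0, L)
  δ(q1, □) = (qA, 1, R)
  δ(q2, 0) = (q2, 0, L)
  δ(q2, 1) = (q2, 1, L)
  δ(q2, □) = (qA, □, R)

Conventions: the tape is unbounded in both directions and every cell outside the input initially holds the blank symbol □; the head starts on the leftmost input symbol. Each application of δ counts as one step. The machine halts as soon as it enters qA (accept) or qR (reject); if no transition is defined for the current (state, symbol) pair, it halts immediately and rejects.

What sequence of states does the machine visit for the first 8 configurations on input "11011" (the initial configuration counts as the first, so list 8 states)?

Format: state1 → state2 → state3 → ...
Step 0: [q0]11011 (head at position 0)
Step 1: δ(q0, 1) = (q0, 1, R)  ⊢  1[q0]1011 (head at position 1)
Step 2: δ(q0, 1) = (q0, 1, R)  ⊢  11[q0]011 (head at position 2)
Step 3: δ(q0, 0) = (q0, 0, R)  ⊢  110[q0]11 (head at position 3)
Step 4: δ(q0, 1) = (q0, 1, R)  ⊢  1101[q0]1 (head at position 4)
Step 5: δ(q0, 1) = (q0, 1, R)  ⊢  11011[q0]□ (head at position 5)
Step 6: δ(q0, □) = (q1, □, L)  ⊢  1101[q1]1□ (head at position 4)
Step 7: δ(q1, 1) = (q1, 0, L)  ⊢  110[q1]10□ (head at position 3)
Reading off the states of these 8 configurations: q0 → q0 → q0 → q0 → q0 → q0 → q1 → q1

Final answer: q0 → q0 → q0 → q0 → q0 → q0 → q1 → q1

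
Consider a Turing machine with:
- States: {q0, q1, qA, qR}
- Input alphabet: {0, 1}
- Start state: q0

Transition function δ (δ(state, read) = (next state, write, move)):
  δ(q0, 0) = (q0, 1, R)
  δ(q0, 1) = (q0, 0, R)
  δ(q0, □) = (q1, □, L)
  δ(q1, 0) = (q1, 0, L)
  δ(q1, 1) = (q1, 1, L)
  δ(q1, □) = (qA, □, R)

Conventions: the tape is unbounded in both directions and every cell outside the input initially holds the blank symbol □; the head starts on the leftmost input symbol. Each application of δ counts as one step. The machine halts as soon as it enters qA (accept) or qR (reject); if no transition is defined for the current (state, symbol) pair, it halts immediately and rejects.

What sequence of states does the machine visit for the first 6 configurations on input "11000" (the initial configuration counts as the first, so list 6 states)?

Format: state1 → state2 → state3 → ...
Step 0: [q0]11000 (head at position 0)
Step 1: δ(q0, 1) = (q0, 0, R)  ⊢  0[q0]1000 (head at position 1)
Step 2: δ(q0, 1) = (q0, 0, R)  ⊢  00[q0]000 (head at position 2)
Step 3: δ(q0, 0) = (q0, 1, R)  ⊢  001[q0]00 (head at position 3)
Step 4: δ(q0, 0) = (q0, 1, R)  ⊢  0011[q0]0 (head at position 4)
Step 5: δ(q0, 0) = (q0, 1, R)  ⊢  00111[q0]□ (head at position 5)
Reading off the states of these 6 configurations: q0 → q0 → q0 → q0 → q0 → q0

Final answer: q0 → q0 → q0 → q0 → q0 → q0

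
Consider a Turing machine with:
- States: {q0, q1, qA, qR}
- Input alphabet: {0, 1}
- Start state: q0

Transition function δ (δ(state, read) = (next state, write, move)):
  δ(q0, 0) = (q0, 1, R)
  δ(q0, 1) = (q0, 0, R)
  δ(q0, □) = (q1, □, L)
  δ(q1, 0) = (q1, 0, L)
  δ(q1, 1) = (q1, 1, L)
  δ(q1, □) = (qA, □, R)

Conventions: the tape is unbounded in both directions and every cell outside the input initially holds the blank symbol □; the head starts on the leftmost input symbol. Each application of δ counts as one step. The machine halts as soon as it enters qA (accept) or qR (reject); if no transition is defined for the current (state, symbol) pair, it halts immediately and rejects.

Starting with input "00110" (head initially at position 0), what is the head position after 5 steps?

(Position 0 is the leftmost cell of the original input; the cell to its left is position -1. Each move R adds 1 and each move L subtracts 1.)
Step 0: [q0]00110 (head at position 0)
Step 1: δ(q0, 0) = (q0, 1, R)  ⊢  1[q0]0110 (head at position 1)
Step 2: δ(q0, 0) = (q0, 1, R)  ⊢  11[q0]110 (head at position 2)
Step 3: δ(q0, 1) = (q0, 0, R)  ⊢  110[q0]10 (head at position 3)
Step 4: δ(q0, 1) = (q0, 0, R)  ⊢  1100[q0]0 (head at position 4)
Step 5: δ(q0, 0) = (q0, 1, R)  ⊢  11001[q0]□ (head at position 5)
Head position after 5 steps: 5

Final answer: Position 5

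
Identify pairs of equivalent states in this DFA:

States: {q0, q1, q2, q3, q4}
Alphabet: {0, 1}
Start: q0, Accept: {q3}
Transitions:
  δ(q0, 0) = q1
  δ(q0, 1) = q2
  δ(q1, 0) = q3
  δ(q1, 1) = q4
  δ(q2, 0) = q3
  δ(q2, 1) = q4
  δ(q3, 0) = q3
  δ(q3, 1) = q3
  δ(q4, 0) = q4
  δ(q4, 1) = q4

Using the table-filling algorithm:
Round 0 – mark pairs where exactly one state is accepting: (q0,q3), (q1,q3), (q2,q3), (q3,q4)
Round 1 – newly marked: (q0,q1) [on 0: q1 vs q3, already marked]; (q0,q2) [on 0: q1 vs q3, already marked]; (q1,q4) [on 0: q3 vs q4, already marked]; (q2,q4) [on 0: q3 vs q4, already marked]
Round 2 – newly marked: (q0,q4) [on 0: q1 vs q4, already marked]
No further pairs can be marked.
(q1, q2) unmarked: δ(q1,0)=q3, δ(q2,0)=q3; δ(q1,1)=q4, δ(q2,1)=q4 → equivalent
Equivalent pairs: (q1, q2)

Final answer: Equivalent pairs: (q1, q2)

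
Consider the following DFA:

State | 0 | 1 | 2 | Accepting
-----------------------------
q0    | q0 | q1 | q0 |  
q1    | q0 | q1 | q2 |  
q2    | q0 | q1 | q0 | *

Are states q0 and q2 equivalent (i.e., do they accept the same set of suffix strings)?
Try the suffix ε (the empty string).
From q0: q0 — not accepting.
From q2: q2 — accepting.
The two states disagree on this suffix, so they are not equivalent.

Final answer: No. Distinguishing string: ε (the empty string) - accepted from q2 but not from q0.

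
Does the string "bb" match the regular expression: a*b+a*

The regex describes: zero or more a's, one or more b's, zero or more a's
Yes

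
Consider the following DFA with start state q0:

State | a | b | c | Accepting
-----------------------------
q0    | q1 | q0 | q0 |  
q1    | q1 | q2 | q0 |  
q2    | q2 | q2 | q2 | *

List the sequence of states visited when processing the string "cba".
q0 → q0 → q0 → q1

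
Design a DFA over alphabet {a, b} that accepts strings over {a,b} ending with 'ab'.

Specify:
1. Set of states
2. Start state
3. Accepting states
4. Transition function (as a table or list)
One valid DFA (any DFA recognizing the same language is acceptable):
States: {q0, q1, q2}
Start: q0
Accepting: {q2}
Transitions (accepting states marked with *):
State | a | b | Accepting
-------------------------
q0    | q1 | q0 |  
q1    | q1 | q2 |  
q2    | q1 | q0 | *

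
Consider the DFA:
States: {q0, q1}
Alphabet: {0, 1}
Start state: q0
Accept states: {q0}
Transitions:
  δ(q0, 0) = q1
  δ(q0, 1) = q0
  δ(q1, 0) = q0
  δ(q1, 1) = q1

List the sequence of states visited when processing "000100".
Starting at q0
Read '0': q0 -> q1
Read '0': q1 -> q0
Read '0': q0 -> q1
Read '1': q1 -> q1
Read '0': q1 -> q0
Read '0': q0 -> q1

Final answer: q0 -> q1 -> q0 -> q1 -> q1 -> q0 -> q1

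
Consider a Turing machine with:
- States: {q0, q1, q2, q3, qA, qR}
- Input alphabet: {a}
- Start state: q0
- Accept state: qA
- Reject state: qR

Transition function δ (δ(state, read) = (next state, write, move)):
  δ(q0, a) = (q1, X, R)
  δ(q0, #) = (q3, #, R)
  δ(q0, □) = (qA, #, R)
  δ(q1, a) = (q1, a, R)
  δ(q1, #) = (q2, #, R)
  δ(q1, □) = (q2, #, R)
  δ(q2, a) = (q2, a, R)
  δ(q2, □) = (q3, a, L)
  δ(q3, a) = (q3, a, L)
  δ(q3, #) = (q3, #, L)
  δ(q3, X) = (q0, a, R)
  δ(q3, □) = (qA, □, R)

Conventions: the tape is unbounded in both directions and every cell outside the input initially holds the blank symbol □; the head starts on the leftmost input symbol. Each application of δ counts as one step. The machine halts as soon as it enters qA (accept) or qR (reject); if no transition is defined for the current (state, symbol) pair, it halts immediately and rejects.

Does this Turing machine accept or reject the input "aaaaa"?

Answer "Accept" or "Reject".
Trace (configuration after each step, as tape_left[state]tape_right with head position):
Step 0: [q0]aaaaa (head at position 0)
Step 1: X[q1]aaaa (head 1)
Step 2: Xa[q1]aaa (head 2)
Step 3: Xaa[q1]aa (head 3)
Step 4: Xaaa[q1]a (head 4)
Step 5: Xaaaa[q1]□ (head 5)
Step 6: Xaaaa#[q2]□ (head 6)
Step 7: Xaaaa[q3]#a (head 5)
Step 8: Xaaa[q3]a#a (head 4)
Step 9: Xaa[q3]aa#a (head 3)
Step 10: Xa[q3]aaa#a (head 2)
Step 11: X[q3]aaaa#a (head 1)
Step 12: [q3]Xaaaa#a (head 0)
Step 13: a[q0]aaaa#a (head 1)
Step 14: aX[q1]aaa#a (head 2)
Step 15: aXa[q1]aa#a (head 3)
Step 16: aXaa[q1]a#a (head 4)
Step 17: aXaaa[q1]#a (head 5)
Step 18: aXaaa#[q2]a (head 6)
Step 19: aXaaa#a[q2]□ (head 7)
Step 20: aXaaa#[q3]aa (head 6)
Step 21: aXaaa[q3]#aa (head 5)
Step 22: aXaa[q3]a#aa (head 4)
Step 23: aXa[q3]aa#aa (head 3)
Step 24: aX[q3]aaa#aa (head 2)
Step 25: a[q3]Xaaa#aa (head 1)
Step 26: aa[q0]aaa#aa (head 2)
Step 27: aaX[q1]aa#aa (head 3)
Step 28: aaXa[q1]a#aa (head 4)
Step 29: aaXaa[q1]#aa (head 5)
Step 30: aaXaa#[q2]aa (head 6)
Step 31: aaXaa#a[q2]a (head 7)
Step 32: aaXaa#aa[q2]□ (head 8)
Step 33: aaXaa#a[q3]aa (head 7)
Step 34: aaXaa#[q3]aaa (head 6)
Step 35: aaXaa[q3]#aaa (head 5)
Step 36: aaXa[q3]a#aaa (head 4)
Step 37: aaX[q3]aa#aaa (head 3)
Step 38: aa[q3]Xaa#aaa (head 2)
Step 39: aaa[q0]aa#aaa (head 3)
Step 40: aaaX[q1]a#aaa (head 4)
Step 41: aaaXa[q1]#aaa (head 5)
Step 42: aaaXa#[q2]aaa (head 6)
Step 43: aaaXa#a[q2]aa (head 7)
Step 44: aaaXa#aa[q2]a (head 8)
Step 45: aaaXa#aaa[q2]□ (head 9)
Step 46: aaaXa#aa[q3]aa (head 8)
Step 47: aaaXa#a[q3]aaa (head 7)
Step 48: aaaXa#[q3]aaaa (head 6)
Step 49: aaaXa[q3]#aaaa (head 5)
Step 50: aaaX[q3]a#aaaa (head 4)
Step 51: aaa[q3]Xa#aaaa (head 3)
Step 52: aaaa[q0]a#aaaa (head 4)
Step 53: aaaaX[q1]#aaaa (head 5)
Step 54: aaaaX#[q2]aaaa (head 6)
Step 55: aaaaX#a[q2]aaa (head 7)
Step 56: aaaaX#aa[q2]aa (head 8)
Step 57: aaaaX#aaa[q2]a (head 9)
Step 58: aaaaX#aaaa[q2]□ (head 10)
Step 59: aaaaX#aaa[q3]aa (head 9)
Step 60: aaaaX#aa[q3]aaa (head 8)
Step 61: aaaaX#a[q3]aaaa (head 7)
Step 62: aaaaX#[q3]aaaaa (head 6)
Step 63: aaaaX[q3]#aaaaa (head 5)
Step 64: aaaa[q3]X#aaaaa (head 4)
Step 65: aaaaa[q0]#aaaaa (head 5)
Step 66: aaaaa#[q3]aaaaa (head 6)
Step 67: aaaaa[q3]#aaaaa (head 5)
Step 68: aaaa[q3]a#aaaaa (head 4)
Step 69: aaa[q3]aa#aaaaa (head 3)
Step 70: aa[q3]aaa#aaaaa (head 2)
Step 71: a[q3]aaaa#aaaaa (head 1)
Step 72: [q3]aaaaa#aaaaa (head 0)
Step 73: [q3]□aaaaa#aaaaa (head -1)
Step 74: □[qA]aaaaa#aaaaa (head 0)
The machine is in qA, so it halts and accepts.

Final answer: Accept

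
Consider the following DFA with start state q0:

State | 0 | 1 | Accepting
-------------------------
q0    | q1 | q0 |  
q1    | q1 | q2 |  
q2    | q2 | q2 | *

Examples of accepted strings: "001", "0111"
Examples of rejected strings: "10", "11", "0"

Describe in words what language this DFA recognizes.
binary strings containing '01' as a substring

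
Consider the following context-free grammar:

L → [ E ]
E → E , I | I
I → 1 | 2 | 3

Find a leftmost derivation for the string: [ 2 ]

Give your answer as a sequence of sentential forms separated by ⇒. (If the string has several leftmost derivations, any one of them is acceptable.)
Start with L.
Step 1: the leftmost non-terminal is L; apply L → [ E ]:  [ E ]
Step 2: the leftmost non-terminal is E; apply E → I:  [ I ]
Step 3: the leftmost non-terminal is I; apply I → 2:  [ 2 ]

Final answer: L ⇒ [ E ] ⇒ [ I ] ⇒ [ 2 ]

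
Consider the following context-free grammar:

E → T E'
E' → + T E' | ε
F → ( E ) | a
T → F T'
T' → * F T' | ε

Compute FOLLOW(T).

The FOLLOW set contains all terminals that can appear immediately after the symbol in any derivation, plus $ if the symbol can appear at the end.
Useful FIRST sets: FIRST(E') = {+, ε}, FIRST(T') = {*, ε} (both E' and T' are nullable).
FOLLOW(E): E is the start symbol → $; E appears in F → ( E ) followed by ')' → FOLLOW(E) = {), $}.
FOLLOW(E'): E' appears at the right end of E → T E' and of E' → + T E', so FOLLOW(E') ⊇ FOLLOW(E) (the second occurrence adds nothing new). FOLLOW(E') = {), $}.
FOLLOW(T): in E → T E' and E' → + T E', T is followed by E': add FIRST(E') minus ε = {+}; since E' is nullable, also add FOLLOW(E) and FOLLOW(E') = {), $}. FOLLOW(T) = {+, ), $}.

Final answer: {$, ), +}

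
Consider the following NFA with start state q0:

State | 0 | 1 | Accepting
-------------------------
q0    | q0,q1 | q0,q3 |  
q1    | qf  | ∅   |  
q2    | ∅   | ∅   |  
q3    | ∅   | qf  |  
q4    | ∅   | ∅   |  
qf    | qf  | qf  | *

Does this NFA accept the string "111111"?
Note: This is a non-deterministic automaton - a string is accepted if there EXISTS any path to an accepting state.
Track the set of states the NFA could be in: start {q0}
Read '1': {q0} → {q0, q3}
Read '1': {q0, q3} → {q0, q3, qf}
Read '1': {q0, q3, qf} → {q0, q3, qf}
Read '1': {q0, q3, qf} → {q0, q3, qf}
Read '1': {q0, q3, qf} → {q0, q3, qf}
Read '1': {q0, q3, qf} → {q0, q3, qf}
Final set {q0, q3, qf} contains accepting state(s) {qf} → accepted.

Final answer: Yes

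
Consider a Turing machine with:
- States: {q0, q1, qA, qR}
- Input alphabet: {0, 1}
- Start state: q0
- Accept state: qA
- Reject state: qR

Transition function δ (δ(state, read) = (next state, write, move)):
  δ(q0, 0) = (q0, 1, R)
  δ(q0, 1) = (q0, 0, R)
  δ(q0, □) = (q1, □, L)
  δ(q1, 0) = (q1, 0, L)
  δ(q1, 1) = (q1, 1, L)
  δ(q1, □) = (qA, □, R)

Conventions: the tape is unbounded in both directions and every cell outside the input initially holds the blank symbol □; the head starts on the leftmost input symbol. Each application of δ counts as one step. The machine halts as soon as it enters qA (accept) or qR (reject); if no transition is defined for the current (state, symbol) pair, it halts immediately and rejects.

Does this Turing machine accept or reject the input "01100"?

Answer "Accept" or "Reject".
Step 0: [q0]01100 (head at position 0)
Step 1: δ(q0, 0) = (q0, 1, R)  ⊢  1[q0]1100 (head at position 1)
Step 2: δ(q0, 1) = (q0, 0, R)  ⊢  10[q0]100 (head at position 2)
Step 3: δ(q0, 1) = (q0, 0, R)  ⊢  100[q0]00 (head at position 3)
Step 4: δ(q0, 0) = (q0, 1, R)  ⊢  1001[q0]0 (head at position 4)
Step 5: δ(q0, 0) = (q0, 1, R)  ⊢  10011[q0]□ (head at position 5)
Step 6: δ(q0, □) = (q1, □, L)  ⊢  1001[q1]1□ (head at position 4)
Step 7: δ(q1, 1) = (q1, 1, L)  ⊢  100[q1]11□ (head at position 3)
Step 8: δ(q1, 1) = (q1, 1, L)  ⊢  10[q1]011□ (head at position 2)
Step 9: δ(q1, 0) = (q1, 0, L)  ⊢  1[q1]0011□ (head at position 1)
Step 10: δ(q1, 0) = (q1, 0, L)  ⊢  [q1]10011□ (head at position 0)
Step 11: δ(q1, 1) = (q1, 1, L)  ⊢  [q1]□10011□ (head at position -1)
Step 12: δ(q1, □) = (qA, □, R)  ⊢  □[qA]10011□ (head at position 0)
The machine is in qA, so it halts and accepts.

Final answer: Accept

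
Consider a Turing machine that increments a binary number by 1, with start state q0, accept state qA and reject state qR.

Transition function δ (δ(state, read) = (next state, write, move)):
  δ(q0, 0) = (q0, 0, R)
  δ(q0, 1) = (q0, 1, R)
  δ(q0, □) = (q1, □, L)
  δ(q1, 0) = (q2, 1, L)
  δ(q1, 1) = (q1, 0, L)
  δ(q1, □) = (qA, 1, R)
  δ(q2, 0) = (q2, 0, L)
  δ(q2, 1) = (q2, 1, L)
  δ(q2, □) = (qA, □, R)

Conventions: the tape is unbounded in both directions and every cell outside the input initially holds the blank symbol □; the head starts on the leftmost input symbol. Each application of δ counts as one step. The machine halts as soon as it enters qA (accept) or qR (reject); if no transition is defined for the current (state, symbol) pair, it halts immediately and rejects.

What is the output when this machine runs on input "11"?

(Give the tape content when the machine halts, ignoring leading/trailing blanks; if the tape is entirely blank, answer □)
Step 0: [q0]11 (head at position 0)
Step 1: δ(q0, 1) = (q0, 1, R)  ⊢  1[q0]1 (head at position 1)
Step 2: δ(q0, 1) = (q0, 1, R)  ⊢  11[q0]□ (head at position 2)
Step 3: δ(q0, □) = (q1, □, L)  ⊢  1[q1]1□ (head at position 1)
Step 4: δ(q1, 1) = (q1, 0, L)  ⊢  [q1]10□ (head at position 0)
Step 5: δ(q1, 1) = (q1, 0, L)  ⊢  [q1]□00□ (head at position -1)
Step 6: δ(q1, □) = (qA, 1, R)  ⊢  1[qA]00□ (head at position 0)
The machine is in qA, so it halts and accepts.
Tape content when halted (ignoring surrounding blanks): 100

Final answer: Output: 100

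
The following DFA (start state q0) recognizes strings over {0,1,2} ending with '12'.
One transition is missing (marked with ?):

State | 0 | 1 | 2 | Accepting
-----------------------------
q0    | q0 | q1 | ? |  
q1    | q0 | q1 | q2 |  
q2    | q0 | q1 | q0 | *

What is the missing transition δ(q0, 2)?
q0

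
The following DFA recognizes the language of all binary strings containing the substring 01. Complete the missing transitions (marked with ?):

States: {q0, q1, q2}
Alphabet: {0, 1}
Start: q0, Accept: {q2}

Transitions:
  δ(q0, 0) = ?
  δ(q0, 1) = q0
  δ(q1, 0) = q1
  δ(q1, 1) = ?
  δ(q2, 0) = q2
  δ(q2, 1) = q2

What each state remembers (consistent with the given transitions and accept states):
  q0: 01 not seen yet and the last symbol was not 0
  q1: 01 not seen yet and the last symbol was 0
  q2: the substring 01 has already been seen
Filling in the missing entries:
  δ(q0, 0): in q0 (01 not seen yet and the last symbol was not 0), after reading 0 we have: 01 not seen yet and the last symbol was 0 → q1
  δ(q1, 1): in q1 (01 not seen yet and the last symbol was 0), after reading 1 we have: the substring 01 has already been seen → q2

Final answer: δ(q0, 0) = q1; δ(q1, 1) = q2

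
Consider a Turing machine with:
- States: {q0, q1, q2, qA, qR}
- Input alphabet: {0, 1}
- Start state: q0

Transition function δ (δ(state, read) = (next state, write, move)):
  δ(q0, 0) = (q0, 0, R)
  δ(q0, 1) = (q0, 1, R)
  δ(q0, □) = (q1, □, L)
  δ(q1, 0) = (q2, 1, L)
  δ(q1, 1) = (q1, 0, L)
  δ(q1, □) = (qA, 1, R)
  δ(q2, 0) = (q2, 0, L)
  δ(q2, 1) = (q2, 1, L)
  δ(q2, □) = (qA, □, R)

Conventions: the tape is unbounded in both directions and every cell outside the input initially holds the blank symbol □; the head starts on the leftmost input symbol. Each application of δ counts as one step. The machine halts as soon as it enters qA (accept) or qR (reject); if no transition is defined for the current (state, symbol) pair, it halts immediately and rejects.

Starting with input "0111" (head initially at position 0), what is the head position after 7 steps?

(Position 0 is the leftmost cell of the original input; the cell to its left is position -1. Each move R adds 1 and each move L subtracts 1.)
Step 0: [q0]0111 (head at position 0)
Step 1: δ(q0, 0) = (q0, 0, R)  ⊢  0[q0]111 (head at position 1)
Step 2: δ(q0, 1) = (q0, 1, R)  ⊢  01[q0]11 (head at position 2)
Step 3: δ(q0, 1) = (q0, 1, R)  ⊢  011[q0]1 (head at position 3)
Step 4: δ(q0, 1) = (q0, 1, R)  ⊢  0111[q0]□ (head at position 4)
Step 5: δ(q0, □) = (q1, □, L)  ⊢  011[q1]1□ (head at position 3)
Step 6: δ(q1, 1) = (q1, 0, L)  ⊢  01[q1]10□ (head at position 2)
Step 7: δ(q1, 1) = (q1, 0, L)  ⊢  0[q1]100□ (head at position 1)
Head position after 7 steps: 1

Final answer: Position 1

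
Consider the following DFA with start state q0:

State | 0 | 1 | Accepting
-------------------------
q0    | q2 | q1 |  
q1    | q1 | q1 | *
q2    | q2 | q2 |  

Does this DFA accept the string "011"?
Start in q0.
Read '0': q0 → q2
Read '1': q2 → q2
Read '1': q2 → q2
Final state q2 is not accepting, so the string is rejected.

Final answer: No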